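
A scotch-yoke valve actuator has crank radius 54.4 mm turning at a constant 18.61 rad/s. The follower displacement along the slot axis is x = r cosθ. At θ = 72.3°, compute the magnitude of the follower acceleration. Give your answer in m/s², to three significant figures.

ω = 18.61 rad/s
x = r cosθ ⇒ ẍ = −rω² cosθ (ω constant).
|a| = rω²|cosθ| = 0.0544·(18.61)²·|cos 72.3°| = 5.7281 m/s².

5.73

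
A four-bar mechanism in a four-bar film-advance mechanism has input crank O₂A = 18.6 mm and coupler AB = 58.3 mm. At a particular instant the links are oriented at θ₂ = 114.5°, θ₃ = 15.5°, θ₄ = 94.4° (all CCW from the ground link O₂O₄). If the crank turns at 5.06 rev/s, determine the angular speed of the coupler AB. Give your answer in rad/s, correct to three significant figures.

3.55

ω₂ = 31.79 rad/s (from 5.06 rev/s).
Differentiating the loop-closure r₂e^{iθ₂}+r₃e^{iθ₃}=r₁+r₄e^{iθ₄} gives r₂ω₂e^{iθ₂}+r₃ω₃e^{iθ₃}=r₄ω₄e^{iθ₄}.
Eliminating the other unknown: ω₃ = r₂ω₂ sin(θ₄−θ₂) / [r₃ sin(θ₃−θ₄)].
Numerator sine = -0.34366; denominator sine = -0.98129.
Result = 0.0186·31.79·(-0.34366) / (0.0583·(-0.98129)) = +3.5523 rad/s; magnitude 3.5523 rad/s.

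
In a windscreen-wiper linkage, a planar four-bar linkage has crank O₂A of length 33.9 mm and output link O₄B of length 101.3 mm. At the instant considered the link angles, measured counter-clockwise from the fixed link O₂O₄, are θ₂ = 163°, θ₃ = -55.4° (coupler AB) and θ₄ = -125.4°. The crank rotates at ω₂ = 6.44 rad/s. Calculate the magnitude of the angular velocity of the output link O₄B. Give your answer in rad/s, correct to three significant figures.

1.42

ω₂ = 6.44 rad/s
Differentiating the loop-closure r₂e^{iθ₂}+r₃e^{iθ₃}=r₁+r₄e^{iθ₄} gives r₂ω₂e^{iθ₂}+r₃ω₃e^{iθ₃}=r₄ω₄e^{iθ₄}.
Eliminating the other unknown: ω₄ = r₂ω₂ sin(θ₂−θ₃) / [r₄ sin(θ₄−θ₃)].
Numerator sine = -0.62115; denominator sine = -0.93969.
Result = 0.0339·6.44·(-0.62115) / (0.1013·(-0.93969)) = +1.4246 rad/s; magnitude 1.4246 rad/s.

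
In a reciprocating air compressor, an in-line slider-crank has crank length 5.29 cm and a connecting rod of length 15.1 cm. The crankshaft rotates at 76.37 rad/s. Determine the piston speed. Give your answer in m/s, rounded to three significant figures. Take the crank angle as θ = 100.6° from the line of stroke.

ω = 76.37 rad/s
For an in-line slider-crank, x = r cosθ + √(L² − r² sin²θ), so v = −rω sinθ·[1 + r cosθ/√(L² − r² sin²θ)].
With r = 0.0529 m, L = 0.151 m, θ = 100.6°: √(L² − r² sin²θ) = 0.14176 m.
v = −0.0529·76.37·0.98294·[1 + 0.0529·-0.18395/0.14176] = -3.6985 m/s.
|v| = 3.6985 m/s.

3.70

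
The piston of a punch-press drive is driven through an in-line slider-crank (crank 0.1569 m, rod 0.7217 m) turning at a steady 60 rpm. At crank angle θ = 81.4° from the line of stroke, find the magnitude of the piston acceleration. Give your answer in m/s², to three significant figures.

ω = 2π·60/60 = 6.283 rad/s
x(θ) = r cosθ + √(L² − r² sin²θ); with ω constant, a = ω²·d²x/dθ².
d²x/dθ² = −r cosθ − r²(cos2θ)/√u − r⁴ sin²2θ/(4u^{3/2}),  u = L² − r² sin²θ = 0.496784 m².
Substituting r = 0.1569 m, L = 0.7217 m, θ = 81.4°: d²x/dθ² = +0.0098651 m.
a = ω²·d²x/dθ² = (6.283)²·(+0.0098651) = +0.38946 m/s²;  |a| = 0.38946 m/s².

0.389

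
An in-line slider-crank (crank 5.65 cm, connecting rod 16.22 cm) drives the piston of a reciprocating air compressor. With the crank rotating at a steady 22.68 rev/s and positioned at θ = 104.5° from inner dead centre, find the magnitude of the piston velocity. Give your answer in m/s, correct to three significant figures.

ω = 2π·22.7 = 142.5 rad/s
For an in-line slider-crank, x = r cosθ + √(L² − r² sin²θ), so v = −rω sinθ·[1 + r cosθ/√(L² − r² sin²θ)].
With r = 0.0565 m, L = 0.1622 m, θ = 104.5°: √(L² − r² sin²θ) = 0.1527 m.
v = −0.0565·142.5·0.96815·[1 + 0.0565·-0.25038/0.1527] = -7.0728 m/s.
|v| = 7.0728 m/s.

7.07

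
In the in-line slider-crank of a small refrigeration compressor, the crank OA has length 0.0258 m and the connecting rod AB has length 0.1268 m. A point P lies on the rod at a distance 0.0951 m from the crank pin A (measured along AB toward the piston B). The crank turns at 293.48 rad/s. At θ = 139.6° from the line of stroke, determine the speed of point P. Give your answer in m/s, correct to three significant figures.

ω = 293.5 rad/s.  Crank-pin speed |V_A| = rω = 7.5718 m/s, perpendicular to OA.
Rod angle: sinφ = −(r/L) sinθ ⇒ φ = -7.578°; ω_rod = −rω cosθ/√(L²−r²sin²θ) = +45.875 rad/s.
V_P = V_A + ω_rod × AP, with AP = 0.0951 m along the rod.
Components: V_Px = −rω sinθ − a·ω_rod·sinφ = -4.3321 m/s;  V_Py = rω cosθ + a·ω_rod·cosφ = -1.4416 m/s.
|V_P| = √(V_Px² + V_Py²) = 4.5656 m/s.

4.57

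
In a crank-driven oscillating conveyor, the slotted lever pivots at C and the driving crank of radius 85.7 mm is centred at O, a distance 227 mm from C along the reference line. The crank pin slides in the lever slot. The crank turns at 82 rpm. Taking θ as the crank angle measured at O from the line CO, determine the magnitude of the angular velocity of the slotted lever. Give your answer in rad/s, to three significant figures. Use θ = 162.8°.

ω = 8.587 rad/s (from 82 rpm).
Crank pin A relative to C: A = (d + r cosθ, r sinθ); lever angle φ = atan2(r sinθ, d + r cosθ).
Differentiating tanφ: φ̇ = rω(d cosθ + r)/(d² + r² + 2dr cosθ).
d² + r² + 2dr cosθ = |CA|² = 0.0217057 m²;  d cosθ + r = -0.13115 m.
|ω_lever| = |0.0857·8.587·-0.13115| / 0.0217057 = 4.4464 rad/s.

4.45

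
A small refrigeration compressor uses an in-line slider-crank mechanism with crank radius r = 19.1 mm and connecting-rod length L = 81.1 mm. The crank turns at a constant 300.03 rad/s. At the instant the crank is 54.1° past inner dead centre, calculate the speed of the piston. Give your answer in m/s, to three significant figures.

5.30

ω = 300 rad/s
For an in-line slider-crank, x = r cosθ + √(L² − r² sin²θ), so v = −rω sinθ·[1 + r cosθ/√(L² − r² sin²θ)].
With r = 0.0191 m, L = 0.0811 m, θ = 54.1°: √(L² − r² sin²θ) = 0.079611 m.
v = −0.0191·300·0.81004·[1 + 0.0191·0.58637/0.079611] = -5.295 m/s.
|v| = 5.295 m/s.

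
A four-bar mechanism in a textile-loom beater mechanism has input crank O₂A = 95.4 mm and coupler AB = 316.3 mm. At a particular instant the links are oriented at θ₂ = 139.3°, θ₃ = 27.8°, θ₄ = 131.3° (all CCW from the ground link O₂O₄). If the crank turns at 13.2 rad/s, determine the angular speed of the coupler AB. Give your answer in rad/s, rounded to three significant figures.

ω₂ = 13.2 rad/s
Differentiating the loop-closure r₂e^{iθ₂}+r₃e^{iθ₃}=r₁+r₄e^{iθ₄} gives r₂ω₂e^{iθ₂}+r₃ω₃e^{iθ₃}=r₄ω₄e^{iθ₄}.
Eliminating the other unknown: ω₃ = r₂ω₂ sin(θ₄−θ₂) / [r₃ sin(θ₃−θ₄)].
Numerator sine = -0.13917; denominator sine = -0.97237.
Result = 0.0954·13.2·(-0.13917) / (0.3163·(-0.97237)) = +0.56983 rad/s; magnitude 0.56983 rad/s.

0.570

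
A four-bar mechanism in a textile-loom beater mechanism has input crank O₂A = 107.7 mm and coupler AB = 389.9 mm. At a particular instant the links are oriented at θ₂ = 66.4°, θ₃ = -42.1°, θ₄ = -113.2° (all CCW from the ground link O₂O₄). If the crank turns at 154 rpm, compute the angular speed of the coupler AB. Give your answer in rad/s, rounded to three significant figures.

0.0329

ω₂ = 16.13 rad/s (from 154 rpm).
Differentiating the loop-closure r₂e^{iθ₂}+r₃e^{iθ₃}=r₁+r₄e^{iθ₄} gives r₂ω₂e^{iθ₂}+r₃ω₃e^{iθ₃}=r₄ω₄e^{iθ₄}.
Eliminating the other unknown: ω₃ = r₂ω₂ sin(θ₄−θ₂) / [r₃ sin(θ₃−θ₄)].
Numerator sine = -0.00698; denominator sine = +0.94609.
Result = 0.1077·16.13·(-0.00698) / (0.3899·(+0.94609)) = -0.032871 rad/s; magnitude 0.032871 rad/s.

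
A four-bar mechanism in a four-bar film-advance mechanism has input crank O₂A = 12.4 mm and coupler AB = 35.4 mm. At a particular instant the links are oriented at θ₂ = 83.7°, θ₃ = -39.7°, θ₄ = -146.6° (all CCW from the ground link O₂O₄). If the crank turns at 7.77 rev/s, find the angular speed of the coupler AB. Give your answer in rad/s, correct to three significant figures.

ω₂ = 48.82 rad/s (from 7.77 rev/s).
Differentiating the loop-closure r₂e^{iθ₂}+r₃e^{iθ₃}=r₁+r₄e^{iθ₄} gives r₂ω₂e^{iθ₂}+r₃ω₃e^{iθ₃}=r₄ω₄e^{iθ₄}.
Eliminating the other unknown: ω₃ = r₂ω₂ sin(θ₄−θ₂) / [r₃ sin(θ₃−θ₄)].
Numerator sine = +0.76940; denominator sine = +0.95681.
Result = 0.0124·48.82·(+0.76940) / (0.0354·(+0.95681)) = +13.751 rad/s; magnitude 13.751 rad/s.

13.8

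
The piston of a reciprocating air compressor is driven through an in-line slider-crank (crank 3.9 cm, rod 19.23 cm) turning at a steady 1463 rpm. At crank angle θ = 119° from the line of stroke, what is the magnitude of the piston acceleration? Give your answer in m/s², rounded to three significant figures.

542

ω = 2π·1463/60 = 153.2 rad/s
x(θ) = r cosθ + √(L² − r² sin²θ); with ω constant, a = ω²·d²x/dθ².
d²x/dθ² = −r cosθ − r²(cos2θ)/√u − r⁴ sin²2θ/(4u^{3/2}),  u = L² − r² sin²θ = 0.0358158 m².
Substituting r = 0.039 m, L = 0.1923 m, θ = 119°: d²x/dθ² = +0.023105 m.
a = ω²·d²x/dθ² = (153.2)²·(+0.023105) = +542.32 m/s²;  |a| = 542.32 m/s².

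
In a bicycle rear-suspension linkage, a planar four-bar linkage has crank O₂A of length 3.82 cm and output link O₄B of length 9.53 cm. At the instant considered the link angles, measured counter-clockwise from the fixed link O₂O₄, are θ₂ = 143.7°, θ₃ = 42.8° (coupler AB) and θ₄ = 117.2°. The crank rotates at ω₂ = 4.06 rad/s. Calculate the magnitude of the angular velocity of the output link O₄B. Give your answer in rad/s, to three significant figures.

1.66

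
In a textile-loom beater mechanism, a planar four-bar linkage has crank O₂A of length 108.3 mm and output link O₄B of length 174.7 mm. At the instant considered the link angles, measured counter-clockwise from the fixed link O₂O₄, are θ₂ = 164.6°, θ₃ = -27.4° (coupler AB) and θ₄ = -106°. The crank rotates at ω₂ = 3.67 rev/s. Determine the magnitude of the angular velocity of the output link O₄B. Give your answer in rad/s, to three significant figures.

ω₂ = 23.06 rad/s (from 3.67 rev/s).
Differentiating the loop-closure r₂e^{iθ₂}+r₃e^{iθ₃}=r₁+r₄e^{iθ₄} gives r₂ω₂e^{iθ₂}+r₃ω₃e^{iθ₃}=r₄ω₄e^{iθ₄}.
Eliminating the other unknown: ω₄ = r₂ω₂ sin(θ₂−θ₃) / [r₄ sin(θ₄−θ₃)].
Numerator sine = -0.20791; denominator sine = -0.98027.
Result = 0.1083·23.06·(-0.20791) / (0.1747·(-0.98027)) = +3.0319 rad/s; magnitude 3.0319 rad/s.

3.03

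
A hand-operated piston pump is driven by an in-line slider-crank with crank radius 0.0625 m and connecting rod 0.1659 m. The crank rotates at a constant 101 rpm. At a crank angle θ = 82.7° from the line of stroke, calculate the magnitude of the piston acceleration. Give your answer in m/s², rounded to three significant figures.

1.85

ω = 2π·101/60 = 10.58 rad/s
x(θ) = r cosθ + √(L² − r² sin²θ); with ω constant, a = ω²·d²x/dθ².
d²x/dθ² = −r cosθ − r²(cos2θ)/√u − r⁴ sin²2θ/(4u^{3/2}),  u = L² − r² sin²θ = 0.0236796 m².
Substituting r = 0.0625 m, L = 0.1659 m, θ = 82.7°: d²x/dθ² = +0.016557 m.
a = ω²·d²x/dθ² = (10.58)²·(+0.016557) = +1.8522 m/s²;  |a| = 1.8522 m/s².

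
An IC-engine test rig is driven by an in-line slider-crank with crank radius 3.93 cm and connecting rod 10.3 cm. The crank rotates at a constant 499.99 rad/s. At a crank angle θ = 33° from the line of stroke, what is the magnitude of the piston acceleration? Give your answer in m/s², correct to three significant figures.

9920

ω = 500 rad/s
x(θ) = r cosθ + √(L² − r² sin²θ); with ω constant, a = ω²·d²x/dθ².
d²x/dθ² = −r cosθ − r²(cos2θ)/√u − r⁴ sin²2θ/(4u^{3/2}),  u = L² − r² sin²θ = 0.0101509 m².
Substituting r = 0.0393 m, L = 0.103 m, θ = 33°: d²x/dθ² = -0.039682 m.
a = ω²·d²x/dθ² = (500)²·(-0.039682) = -9920 m/s²;  |a| = 9920 m/s².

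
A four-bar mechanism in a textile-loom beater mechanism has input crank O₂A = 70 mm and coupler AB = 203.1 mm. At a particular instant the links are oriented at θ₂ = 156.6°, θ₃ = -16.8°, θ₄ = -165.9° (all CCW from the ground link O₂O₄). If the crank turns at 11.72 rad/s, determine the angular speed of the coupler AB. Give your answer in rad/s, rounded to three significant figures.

4.79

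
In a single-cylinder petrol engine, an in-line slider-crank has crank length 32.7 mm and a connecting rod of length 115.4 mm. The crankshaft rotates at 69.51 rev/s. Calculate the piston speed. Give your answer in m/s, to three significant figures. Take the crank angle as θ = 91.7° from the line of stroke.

14.2

ω = 2π·69.5 = 436.7 rad/s
For an in-line slider-crank, x = r cosθ + √(L² − r² sin²θ), so v = −rω sinθ·[1 + r cosθ/√(L² − r² sin²θ)].
With r = 0.0327 m, L = 0.1154 m, θ = 91.7°: √(L² − r² sin²θ) = 0.11067 m.
v = −0.0327·436.7·0.99956·[1 + 0.0327·-0.02967/0.11067] = -14.15 m/s.
|v| = 14.15 m/s.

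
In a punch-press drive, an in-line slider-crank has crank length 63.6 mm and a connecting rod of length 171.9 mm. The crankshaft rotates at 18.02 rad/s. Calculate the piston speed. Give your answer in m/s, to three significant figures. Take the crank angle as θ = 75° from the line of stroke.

ω = 18.02 rad/s
For an in-line slider-crank, x = r cosθ + √(L² − r² sin²θ), so v = −rω sinθ·[1 + r cosθ/√(L² − r² sin²θ)].
With r = 0.0636 m, L = 0.1719 m, θ = 75°: √(L² − r² sin²θ) = 0.16055 m.
v = −0.0636·18.02·0.96593·[1 + 0.0636·0.25882/0.16055] = -1.2205 m/s.
|v| = 1.2205 m/s.

1.22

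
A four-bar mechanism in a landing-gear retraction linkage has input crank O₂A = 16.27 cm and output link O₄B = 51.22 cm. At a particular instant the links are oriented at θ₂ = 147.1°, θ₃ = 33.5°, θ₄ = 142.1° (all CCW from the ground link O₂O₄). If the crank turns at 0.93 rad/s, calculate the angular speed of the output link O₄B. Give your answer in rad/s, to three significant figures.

ω₂ = 0.93 rad/s
Differentiating the loop-closure r₂e^{iθ₂}+r₃e^{iθ₃}=r₁+r₄e^{iθ₄} gives r₂ω₂e^{iθ₂}+r₃ω₃e^{iθ₃}=r₄ω₄e^{iθ₄}.
Eliminating the other unknown: ω₄ = r₂ω₂ sin(θ₂−θ₃) / [r₄ sin(θ₄−θ₃)].
Numerator sine = +0.91636; denominator sine = +0.94777.
Result = 0.1627·0.93·(+0.91636) / (0.5122·(+0.94777)) = +0.28562 rad/s; magnitude 0.28562 rad/s.

0.286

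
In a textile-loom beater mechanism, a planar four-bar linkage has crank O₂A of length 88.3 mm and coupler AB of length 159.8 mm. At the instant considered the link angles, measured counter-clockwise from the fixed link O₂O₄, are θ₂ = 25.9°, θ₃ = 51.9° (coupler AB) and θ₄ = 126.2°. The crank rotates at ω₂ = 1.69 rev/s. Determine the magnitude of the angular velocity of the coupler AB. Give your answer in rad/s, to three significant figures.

ω₂ = 10.62 rad/s (from 1.69 rev/s).
Differentiating the loop-closure r₂e^{iθ₂}+r₃e^{iθ₃}=r₁+r₄e^{iθ₄} gives r₂ω₂e^{iθ₂}+r₃ω₃e^{iθ₃}=r₄ω₄e^{iθ₄}.
Eliminating the other unknown: ω₃ = r₂ω₂ sin(θ₄−θ₂) / [r₃ sin(θ₃−θ₄)].
Numerator sine = +0.98389; denominator sine = -0.96269.
Result = 0.0883·10.62·(+0.98389) / (0.1598·(-0.96269)) = -5.9966 rad/s; magnitude 5.9966 rad/s.

6.00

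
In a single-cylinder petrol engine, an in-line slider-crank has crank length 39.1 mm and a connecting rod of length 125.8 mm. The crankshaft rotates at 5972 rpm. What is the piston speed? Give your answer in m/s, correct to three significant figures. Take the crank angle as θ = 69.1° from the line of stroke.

25.5

ω = 2π·5972/60 = 625.4 rad/s
For an in-line slider-crank, x = r cosθ + √(L² − r² sin²θ), so v = −rω sinθ·[1 + r cosθ/√(L² − r² sin²θ)].
With r = 0.0391 m, L = 0.1258 m, θ = 69.1°: √(L² − r² sin²θ) = 0.12038 m.
v = −0.0391·625.4·0.93420·[1 + 0.0391·0.35674/0.12038] = -25.491 m/s.
|v| = 25.491 m/s.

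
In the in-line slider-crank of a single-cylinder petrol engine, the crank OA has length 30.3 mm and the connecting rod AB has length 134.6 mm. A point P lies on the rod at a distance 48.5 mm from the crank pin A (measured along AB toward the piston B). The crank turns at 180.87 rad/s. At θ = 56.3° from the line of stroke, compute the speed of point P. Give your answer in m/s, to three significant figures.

5.15

ω = 180.9 rad/s.  Crank-pin speed |V_A| = rω = 5.4804 m/s, perpendicular to OA.
Rod angle: sinφ = −(r/L) sinθ ⇒ φ = -10.794°; ω_rod = −rω cosθ/√(L²−r²sin²θ) = -22.998 rad/s.
V_P = V_A + ω_rod × AP, with AP = 0.0485 m along the rod.
Components: V_Px = −rω sinθ − a·ω_rod·sinφ = -4.7683 m/s;  V_Py = rω cosθ + a·ω_rod·cosφ = +1.9451 m/s.
|V_P| = √(V_Px² + V_Py²) = 5.1498 m/s.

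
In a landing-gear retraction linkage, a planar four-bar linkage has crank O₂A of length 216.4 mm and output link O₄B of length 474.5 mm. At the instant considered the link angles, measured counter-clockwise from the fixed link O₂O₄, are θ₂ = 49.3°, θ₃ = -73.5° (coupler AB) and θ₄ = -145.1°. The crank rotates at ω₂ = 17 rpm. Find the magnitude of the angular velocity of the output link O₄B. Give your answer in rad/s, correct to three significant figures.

ω₂ = 1.78 rad/s (from 17 rpm).
Differentiating the loop-closure r₂e^{iθ₂}+r₃e^{iθ₃}=r₁+r₄e^{iθ₄} gives r₂ω₂e^{iθ₂}+r₃ω₃e^{iθ₃}=r₄ω₄e^{iθ₄}.
Eliminating the other unknown: ω₄ = r₂ω₂ sin(θ₂−θ₃) / [r₄ sin(θ₄−θ₃)].
Numerator sine = +0.84057; denominator sine = -0.94888.
Result = 0.2164·1.78·(+0.84057) / (0.4745·(-0.94888)) = -0.71922 rad/s; magnitude 0.71922 rad/s.

0.719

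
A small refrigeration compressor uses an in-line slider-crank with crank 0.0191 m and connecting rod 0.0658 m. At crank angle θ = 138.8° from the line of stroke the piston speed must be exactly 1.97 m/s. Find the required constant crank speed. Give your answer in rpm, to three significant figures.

1920

For an in-line slider-crank, |v_piston| = rω|sinθ|·[1 + r cosθ/√(L² − r² sin²θ)].
With r = 0.0191 m, L = 0.0658 m, θ = 138.8°: the bracketed kinematic factor |dx/dθ| = 0.0097816 m.
ω = v/|dx/dθ| = 1.97/0.0097816 = 201.4 rad/s.
N = 60ω/(2π) = 1923.2 rpm.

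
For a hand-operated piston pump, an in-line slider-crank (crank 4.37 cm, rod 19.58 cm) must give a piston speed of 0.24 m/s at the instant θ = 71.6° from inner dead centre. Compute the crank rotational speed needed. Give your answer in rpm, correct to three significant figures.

51.6

For an in-line slider-crank, |v_piston| = rω|sinθ|·[1 + r cosθ/√(L² − r² sin²θ)].
With r = 0.0437 m, L = 0.1958 m, θ = 71.6°: the bracketed kinematic factor |dx/dθ| = 0.044455 m.
ω = v/|dx/dθ| = 0.24/0.044455 = 5.3987 rad/s.
N = 60ω/(2π) = 51.554 rpm.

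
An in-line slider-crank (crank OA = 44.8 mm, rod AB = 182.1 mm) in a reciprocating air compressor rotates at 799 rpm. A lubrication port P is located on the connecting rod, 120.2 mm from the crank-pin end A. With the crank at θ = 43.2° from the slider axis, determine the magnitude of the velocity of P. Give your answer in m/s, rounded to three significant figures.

3.02

ω = 83.67 rad/s.  Crank-pin speed |V_A| = rω = 3.7485 m/s, perpendicular to OA.
Rod angle: sinφ = −(r/L) sinθ ⇒ φ = -9.695°; ω_rod = −rω cosθ/√(L²−r²sin²θ) = -15.223 rad/s.
V_P = V_A + ω_rod × AP, with AP = 0.1202 m along the rod.
Components: V_Px = −rω sinθ − a·ω_rod·sinφ = -2.8742 m/s;  V_Py = rω cosθ + a·ω_rod·cosφ = +0.92884 m/s.
|V_P| = √(V_Px² + V_Py²) = 3.0205 m/s.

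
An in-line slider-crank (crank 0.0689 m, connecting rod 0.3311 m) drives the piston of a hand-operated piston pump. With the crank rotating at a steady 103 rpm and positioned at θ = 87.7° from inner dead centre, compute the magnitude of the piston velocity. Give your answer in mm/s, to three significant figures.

749

ω = 2π·103/60 = 10.79 rad/s
For an in-line slider-crank, x = r cosθ + √(L² − r² sin²θ), so v = −rω sinθ·[1 + r cosθ/√(L² − r² sin²θ)].
With r = 0.0689 m, L = 0.3311 m, θ = 87.7°: √(L² − r² sin²θ) = 0.32386 m.
v = −0.0689·10.79·0.99919·[1 + 0.0689·0.04013/0.32386] = -0.74891 m/s.
|v| = 0.74891 m/s = 748.91 mm/s.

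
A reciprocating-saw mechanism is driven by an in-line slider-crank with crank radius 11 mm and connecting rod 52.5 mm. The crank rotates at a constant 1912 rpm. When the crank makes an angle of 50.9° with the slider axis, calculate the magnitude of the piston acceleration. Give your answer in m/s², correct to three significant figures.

ω = 2π·1912/60 = 200.2 rad/s
x(θ) = r cosθ + √(L² − r² sin²θ); with ω constant, a = ω²·d²x/dθ².
d²x/dθ² = −r cosθ − r²(cos2θ)/√u − r⁴ sin²2θ/(4u^{3/2}),  u = L² − r² sin²θ = 0.00268338 m².
Substituting r = 0.011 m, L = 0.0525 m, θ = 50.9°: d²x/dθ² = -0.006485 m.
a = ω²·d²x/dθ² = (200.2)²·(-0.006485) = -259.98 m/s²;  |a| = 259.98 m/s².

260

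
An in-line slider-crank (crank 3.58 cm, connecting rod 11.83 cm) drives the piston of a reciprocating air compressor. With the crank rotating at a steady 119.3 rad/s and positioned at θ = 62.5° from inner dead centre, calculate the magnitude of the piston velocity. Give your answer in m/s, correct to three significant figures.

ω = 119.3 rad/s
For an in-line slider-crank, x = r cosθ + √(L² − r² sin²θ), so v = −rω sinθ·[1 + r cosθ/√(L² − r² sin²θ)].
With r = 0.0358 m, L = 0.1183 m, θ = 62.5°: √(L² − r² sin²θ) = 0.11396 m.
v = −0.0358·119.3·0.88701·[1 + 0.0358·0.46175/0.11396] = -4.3379 m/s.
|v| = 4.3379 m/s.

4.34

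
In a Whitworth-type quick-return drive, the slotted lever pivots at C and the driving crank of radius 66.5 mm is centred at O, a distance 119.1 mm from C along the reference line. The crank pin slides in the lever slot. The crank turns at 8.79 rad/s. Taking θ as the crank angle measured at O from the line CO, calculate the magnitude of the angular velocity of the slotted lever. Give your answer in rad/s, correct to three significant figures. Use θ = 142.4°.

ω = 8.79 rad/s
Crank pin A relative to C: A = (d + r cosθ, r sinθ); lever angle φ = atan2(r sinθ, d + r cosθ).
Differentiating tanφ: φ̇ = rω(d cosθ + r)/(d² + r² + 2dr cosθ).
d² + r² + 2dr cosθ = |CA|² = 0.00605695 m²;  d cosθ + r = -0.027862 m.
|ω_lever| = |0.0665·8.79·-0.027862| / 0.00605695 = 2.6888 rad/s.

2.69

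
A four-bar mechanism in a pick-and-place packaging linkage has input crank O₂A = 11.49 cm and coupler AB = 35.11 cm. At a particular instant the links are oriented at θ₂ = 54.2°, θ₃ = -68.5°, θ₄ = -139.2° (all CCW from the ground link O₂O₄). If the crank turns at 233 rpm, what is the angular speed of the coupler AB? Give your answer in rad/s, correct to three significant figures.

ω₂ = 24.4 rad/s (from 233 rpm).
Differentiating the loop-closure r₂e^{iθ₂}+r₃e^{iθ₃}=r₁+r₄e^{iθ₄} gives r₂ω₂e^{iθ₂}+r₃ω₃e^{iθ₃}=r₄ω₄e^{iθ₄}.
Eliminating the other unknown: ω₃ = r₂ω₂ sin(θ₄−θ₂) / [r₃ sin(θ₃−θ₄)].
Numerator sine = +0.23175; denominator sine = +0.94380.
Result = 0.1149·24.4·(+0.23175) / (0.3511·(+0.94380)) = +1.9607 rad/s; magnitude 1.9607 rad/s.

1.96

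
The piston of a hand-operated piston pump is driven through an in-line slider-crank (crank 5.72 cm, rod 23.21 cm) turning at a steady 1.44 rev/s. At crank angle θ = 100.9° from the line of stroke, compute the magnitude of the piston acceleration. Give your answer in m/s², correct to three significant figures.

ω = 2π·1.44 = 9.048 rad/s
x(θ) = r cosθ + √(L² − r² sin²θ); with ω constant, a = ω²·d²x/dθ².
d²x/dθ² = −r cosθ − r²(cos2θ)/√u − r⁴ sin²2θ/(4u^{3/2}),  u = L² − r² sin²θ = 0.0507156 m².
Substituting r = 0.0572 m, L = 0.2321 m, θ = 100.9°: d²x/dθ² = +0.024273 m.
a = ω²·d²x/dθ² = (9.048)²·(+0.024273) = +1.9871 m/s²;  |a| = 1.9871 m/s².

1.99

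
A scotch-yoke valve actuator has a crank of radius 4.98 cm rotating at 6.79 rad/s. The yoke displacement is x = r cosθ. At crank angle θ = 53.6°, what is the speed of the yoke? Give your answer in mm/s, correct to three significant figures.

272

ω = 6.79 rad/s
x = r cosθ ⇒ ẋ = −rω sinθ.
|v| = rω|sinθ| = 0.0498·6.79·|sin 53.6°| = 0.27217 m/s = 272.17 mm/s.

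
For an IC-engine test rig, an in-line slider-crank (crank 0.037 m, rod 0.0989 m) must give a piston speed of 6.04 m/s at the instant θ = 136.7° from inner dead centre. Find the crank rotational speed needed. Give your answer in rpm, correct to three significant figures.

3160

For an in-line slider-crank, |v_piston| = rω|sinθ|·[1 + r cosθ/√(L² − r² sin²θ)].
With r = 0.037 m, L = 0.0989 m, θ = 136.7°: the bracketed kinematic factor |dx/dθ| = 0.018227 m.
ω = v/|dx/dθ| = 6.04/0.018227 = 331.38 rad/s.
N = 60ω/(2π) = 3164.4 rpm.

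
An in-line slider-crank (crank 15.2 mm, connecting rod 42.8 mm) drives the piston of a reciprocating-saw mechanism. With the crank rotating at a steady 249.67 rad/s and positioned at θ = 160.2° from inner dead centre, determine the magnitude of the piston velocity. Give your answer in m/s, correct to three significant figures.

0.853

ω = 249.7 rad/s
For an in-line slider-crank, x = r cosθ + √(L² − r² sin²θ), so v = −rω sinθ·[1 + r cosθ/√(L² − r² sin²θ)].
With r = 0.0152 m, L = 0.0428 m, θ = 160.2°: √(L² − r² sin²θ) = 0.042489 m.
v = −0.0152·249.7·0.33874·[1 + 0.0152·-0.94088/0.042489] = -0.85282 m/s.
|v| = 0.85282 m/s.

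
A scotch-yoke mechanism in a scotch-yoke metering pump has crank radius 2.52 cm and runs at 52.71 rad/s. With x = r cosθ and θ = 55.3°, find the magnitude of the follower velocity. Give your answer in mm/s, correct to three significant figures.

1090

ω = 52.71 rad/s
x = r cosθ ⇒ ẋ = −rω sinθ.
|v| = rω|sinθ| = 0.0252·52.71·|sin 55.3°| = 1.092 m/s = 1092 mm/s.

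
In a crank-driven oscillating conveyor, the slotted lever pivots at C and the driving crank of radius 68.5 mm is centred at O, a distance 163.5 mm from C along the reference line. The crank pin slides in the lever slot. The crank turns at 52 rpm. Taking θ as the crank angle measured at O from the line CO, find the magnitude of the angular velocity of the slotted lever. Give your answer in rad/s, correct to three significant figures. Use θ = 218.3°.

1.61

ω = 5.445 rad/s (from 52 rpm).
Crank pin A relative to C: A = (d + r cosθ, r sinθ); lever angle φ = atan2(r sinθ, d + r cosθ).
Differentiating tanφ: φ̇ = rω(d cosθ + r)/(d² + r² + 2dr cosθ).
d² + r² + 2dr cosθ = |CA|² = 0.0138459 m²;  d cosθ + r = -0.059811 m.
|ω_lever| = |0.0685·5.445·-0.059811| / 0.0138459 = 1.6113 rad/s.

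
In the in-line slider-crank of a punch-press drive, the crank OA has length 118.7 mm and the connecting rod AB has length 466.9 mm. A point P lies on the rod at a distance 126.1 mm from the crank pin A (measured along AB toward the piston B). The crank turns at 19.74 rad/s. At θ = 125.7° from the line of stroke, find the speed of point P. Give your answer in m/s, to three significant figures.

2.08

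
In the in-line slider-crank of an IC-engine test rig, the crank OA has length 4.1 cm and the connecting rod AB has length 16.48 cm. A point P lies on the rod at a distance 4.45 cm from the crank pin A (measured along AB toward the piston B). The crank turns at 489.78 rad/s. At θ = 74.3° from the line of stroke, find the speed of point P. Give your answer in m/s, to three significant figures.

ω = 489.8 rad/s.  Crank-pin speed |V_A| = rω = 20.081 m/s, perpendicular to OA.
Rod angle: sinφ = −(r/L) sinθ ⇒ φ = -13.857°; ω_rod = −rω cosθ/√(L²−r²sin²θ) = -33.961 rad/s.
V_P = V_A + ω_rod × AP, with AP = 0.0445 m along the rod.
Components: V_Px = −rω sinθ − a·ω_rod·sinφ = -19.694 m/s;  V_Py = rω cosθ + a·ω_rod·cosφ = +3.9666 m/s.
|V_P| = √(V_Px² + V_Py²) = 20.089 m/s.

20.1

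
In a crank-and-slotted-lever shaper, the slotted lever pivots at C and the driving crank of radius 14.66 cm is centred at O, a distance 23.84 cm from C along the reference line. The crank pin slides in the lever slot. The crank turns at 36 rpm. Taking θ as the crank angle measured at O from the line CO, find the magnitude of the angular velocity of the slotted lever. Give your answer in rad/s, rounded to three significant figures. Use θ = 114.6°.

ω = 3.77 rad/s (from 36 rpm).
Crank pin A relative to C: A = (d + r cosθ, r sinθ); lever angle φ = atan2(r sinθ, d + r cosθ).
Differentiating tanφ: φ̇ = rω(d cosθ + r)/(d² + r² + 2dr cosθ).
d² + r² + 2dr cosθ = |CA|² = 0.0492286 m²;  d cosθ + r = +0.047359 m.
|ω_lever| = |0.1466·3.77·+0.047359| / 0.0492286 = 0.53168 rad/s.

0.532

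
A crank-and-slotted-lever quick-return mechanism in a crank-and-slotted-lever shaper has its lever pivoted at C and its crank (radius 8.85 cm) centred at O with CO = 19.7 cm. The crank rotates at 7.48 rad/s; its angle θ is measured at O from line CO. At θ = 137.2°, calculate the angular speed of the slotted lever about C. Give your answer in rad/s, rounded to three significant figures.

1.76

ω = 7.48 rad/s
Crank pin A relative to C: A = (d + r cosθ, r sinθ); lever angle φ = atan2(r sinθ, d + r cosθ).
Differentiating tanφ: φ̇ = rω(d cosθ + r)/(d² + r² + 2dr cosθ).
d² + r² + 2dr cosθ = |CA|² = 0.0210568 m²;  d cosθ + r = -0.056045 m.
|ω_lever| = |0.0885·7.48·-0.056045| / 0.0210568 = 1.7619 rad/s.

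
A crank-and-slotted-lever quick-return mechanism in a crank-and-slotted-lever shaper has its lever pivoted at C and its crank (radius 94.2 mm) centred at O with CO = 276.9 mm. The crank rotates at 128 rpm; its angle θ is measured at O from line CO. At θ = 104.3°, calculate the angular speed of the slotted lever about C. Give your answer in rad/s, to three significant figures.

0.448

ω = 13.4 rad/s (from 128 rpm).
Crank pin A relative to C: A = (d + r cosθ, r sinθ); lever angle φ = atan2(r sinθ, d + r cosθ).
Differentiating tanφ: φ̇ = rω(d cosθ + r)/(d² + r² + 2dr cosθ).
d² + r² + 2dr cosθ = |CA|² = 0.0726618 m²;  d cosθ + r = +0.025806 m.
|ω_lever| = |0.0942·13.4·+0.025806| / 0.0726618 = 0.44844 rad/s.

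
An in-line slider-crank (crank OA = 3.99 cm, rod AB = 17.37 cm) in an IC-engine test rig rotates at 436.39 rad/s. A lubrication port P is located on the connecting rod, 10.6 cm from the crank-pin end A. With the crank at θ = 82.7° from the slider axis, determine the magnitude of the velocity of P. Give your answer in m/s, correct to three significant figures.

17.6

ω = 436.4 rad/s.  Crank-pin speed |V_A| = rω = 17.412 m/s, perpendicular to OA.
Rod angle: sinφ = −(r/L) sinθ ⇒ φ = -13.170°; ω_rod = −rω cosθ/√(L²−r²sin²θ) = -13.081 rad/s.
V_P = V_A + ω_rod × AP, with AP = 0.106 m along the rod.
Components: V_Px = −rω sinθ − a·ω_rod·sinφ = -17.587 m/s;  V_Py = rω cosθ + a·ω_rod·cosφ = +0.86231 m/s.
|V_P| = √(V_Px² + V_Py²) = 17.608 m/s.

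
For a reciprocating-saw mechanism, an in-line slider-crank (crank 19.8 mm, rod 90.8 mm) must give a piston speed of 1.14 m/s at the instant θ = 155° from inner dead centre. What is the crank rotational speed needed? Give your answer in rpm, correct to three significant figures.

For an in-line slider-crank, |v_piston| = rω|sinθ|·[1 + r cosθ/√(L² − r² sin²θ)].
With r = 0.0198 m, L = 0.0908 m, θ = 155°: the bracketed kinematic factor |dx/dθ| = 0.006707 m.
ω = v/|dx/dθ| = 1.14/0.006707 = 169.97 rad/s.
N = 60ω/(2π) = 1623.1 rpm.

1620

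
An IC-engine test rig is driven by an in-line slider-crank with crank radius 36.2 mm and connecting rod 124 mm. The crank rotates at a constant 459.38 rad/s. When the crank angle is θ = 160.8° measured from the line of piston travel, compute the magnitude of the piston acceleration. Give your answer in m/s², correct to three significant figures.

ω = 459.4 rad/s
x(θ) = r cosθ + √(L² − r² sin²θ); with ω constant, a = ω²·d²x/dθ².
d²x/dθ² = −r cosθ − r²(cos2θ)/√u − r⁴ sin²2θ/(4u^{3/2}),  u = L² − r² sin²θ = 0.0152343 m².
Substituting r = 0.0362 m, L = 0.124 m, θ = 160.8°: d²x/dθ² = +0.025778 m.
a = ω²·d²x/dθ² = (459.4)²·(+0.025778) = +5439.9 m/s²;  |a| = 5439.9 m/s².

5440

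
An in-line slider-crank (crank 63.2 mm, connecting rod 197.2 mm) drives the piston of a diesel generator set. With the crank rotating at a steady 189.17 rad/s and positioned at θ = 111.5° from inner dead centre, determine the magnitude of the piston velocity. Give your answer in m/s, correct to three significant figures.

ω = 189.2 rad/s
For an in-line slider-crank, x = r cosθ + √(L² − r² sin²θ), so v = −rω sinθ·[1 + r cosθ/√(L² − r² sin²θ)].
With r = 0.0632 m, L = 0.1972 m, θ = 111.5°: √(L² − r² sin²θ) = 0.18823 m.
v = −0.0632·189.2·0.93042·[1 + 0.0632·-0.36650/0.18823] = -9.7548 m/s.
|v| = 9.7548 m/s.

9.75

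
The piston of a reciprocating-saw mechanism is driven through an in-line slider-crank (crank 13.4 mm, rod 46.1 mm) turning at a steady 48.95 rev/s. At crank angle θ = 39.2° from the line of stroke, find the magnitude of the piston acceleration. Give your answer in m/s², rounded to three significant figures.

ω = 2π·48.9 = 307.6 rad/s
x(θ) = r cosθ + √(L² − r² sin²θ); with ω constant, a = ω²·d²x/dθ².
d²x/dθ² = −r cosθ − r²(cos2θ)/√u − r⁴ sin²2θ/(4u^{3/2}),  u = L² − r² sin²θ = 0.00205348 m².
Substituting r = 0.0134 m, L = 0.0461 m, θ = 39.2°: d²x/dθ² = -0.011264 m.
a = ω²·d²x/dθ² = (307.6)²·(-0.011264) = -1065.5 m/s²;  |a| = 1065.5 m/s².

1070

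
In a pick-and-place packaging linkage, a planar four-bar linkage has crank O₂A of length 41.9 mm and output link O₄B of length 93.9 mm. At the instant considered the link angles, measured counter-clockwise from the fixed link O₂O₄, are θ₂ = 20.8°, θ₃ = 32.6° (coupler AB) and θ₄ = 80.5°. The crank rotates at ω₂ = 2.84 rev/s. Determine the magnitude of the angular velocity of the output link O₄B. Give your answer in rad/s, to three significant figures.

ω₂ = 17.84 rad/s (from 2.84 rev/s).
Differentiating the loop-closure r₂e^{iθ₂}+r₃e^{iθ₃}=r₁+r₄e^{iθ₄} gives r₂ω₂e^{iθ₂}+r₃ω₃e^{iθ₃}=r₄ω₄e^{iθ₄}.
Eliminating the other unknown: ω₄ = r₂ω₂ sin(θ₂−θ₃) / [r₄ sin(θ₄−θ₃)].
Numerator sine = -0.20450; denominator sine = +0.74198.
Result = 0.0419·17.84·(-0.20450) / (0.0939·(+0.74198)) = -2.1945 rad/s; magnitude 2.1945 rad/s.

2.19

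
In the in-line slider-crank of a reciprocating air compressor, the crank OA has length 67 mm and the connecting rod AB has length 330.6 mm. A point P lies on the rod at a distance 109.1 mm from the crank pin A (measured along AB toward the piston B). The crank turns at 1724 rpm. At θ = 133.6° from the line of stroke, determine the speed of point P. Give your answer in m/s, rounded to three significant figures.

10.0

ω = 180.5 rad/s.  Crank-pin speed |V_A| = rω = 12.096 m/s, perpendicular to OA.
Rod angle: sinφ = −(r/L) sinθ ⇒ φ = -8.439°; ω_rod = −rω cosθ/√(L²−r²sin²θ) = +25.508 rad/s.
V_P = V_A + ω_rod × AP, with AP = 0.1091 m along the rod.
Components: V_Px = −rω sinθ − a·ω_rod·sinφ = -8.3511 m/s;  V_Py = rω cosθ + a·ω_rod·cosφ = -5.5888 m/s.
|V_P| = √(V_Px² + V_Py²) = 10.049 m/s.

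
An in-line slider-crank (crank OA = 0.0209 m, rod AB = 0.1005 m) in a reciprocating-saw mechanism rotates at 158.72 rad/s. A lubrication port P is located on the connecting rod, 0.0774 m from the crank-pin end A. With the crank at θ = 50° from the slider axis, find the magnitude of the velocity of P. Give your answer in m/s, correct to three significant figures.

ω = 158.7 rad/s.  Crank-pin speed |V_A| = rω = 3.3172 m/s, perpendicular to OA.
Rod angle: sinφ = −(r/L) sinθ ⇒ φ = -9.167°; ω_rod = −rω cosθ/√(L²−r²sin²θ) = -21.491 rad/s.
V_P = V_A + ω_rod × AP, with AP = 0.0774 m along the rod.
Components: V_Px = −rω sinθ − a·ω_rod·sinφ = -2.8062 m/s;  V_Py = rω cosθ + a·ω_rod·cosφ = +0.49011 m/s.
|V_P| = √(V_Px² + V_Py²) = 2.8486 m/s.

2.85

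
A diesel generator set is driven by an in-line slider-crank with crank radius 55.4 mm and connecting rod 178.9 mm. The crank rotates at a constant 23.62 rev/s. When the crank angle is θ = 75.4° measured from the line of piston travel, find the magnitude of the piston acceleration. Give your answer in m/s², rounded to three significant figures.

35.7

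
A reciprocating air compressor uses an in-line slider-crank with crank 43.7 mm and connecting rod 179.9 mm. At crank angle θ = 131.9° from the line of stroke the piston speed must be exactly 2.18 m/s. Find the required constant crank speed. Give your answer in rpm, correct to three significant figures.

For an in-line slider-crank, |v_piston| = rω|sinθ|·[1 + r cosθ/√(L² − r² sin²θ)].
With r = 0.0437 m, L = 0.1799 m, θ = 131.9°: the bracketed kinematic factor |dx/dθ| = 0.027161 m.
ω = v/|dx/dθ| = 2.18/0.027161 = 80.261 rad/s.
N = 60ω/(2π) = 766.44 rpm.

766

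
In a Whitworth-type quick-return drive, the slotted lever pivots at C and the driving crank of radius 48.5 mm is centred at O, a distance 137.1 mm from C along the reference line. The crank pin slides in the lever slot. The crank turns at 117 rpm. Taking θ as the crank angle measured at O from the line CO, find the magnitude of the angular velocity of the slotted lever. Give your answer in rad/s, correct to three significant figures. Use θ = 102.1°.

0.640

ω = 12.25 rad/s (from 117 rpm).
Crank pin A relative to C: A = (d + r cosθ, r sinθ); lever angle φ = atan2(r sinθ, d + r cosθ).
Differentiating tanφ: φ̇ = rω(d cosθ + r)/(d² + r² + 2dr cosθ).
d² + r² + 2dr cosθ = |CA|² = 0.018361 m²;  d cosθ + r = +0.019761 m.
|ω_lever| = |0.0485·12.25·+0.019761| / 0.018361 = 0.63955 rad/s.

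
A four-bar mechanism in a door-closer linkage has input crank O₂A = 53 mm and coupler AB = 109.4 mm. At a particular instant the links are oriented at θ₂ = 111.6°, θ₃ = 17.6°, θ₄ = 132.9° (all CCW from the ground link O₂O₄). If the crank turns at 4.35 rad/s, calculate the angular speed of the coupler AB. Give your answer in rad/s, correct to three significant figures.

ω₂ = 4.35 rad/s
Differentiating the loop-closure r₂e^{iθ₂}+r₃e^{iθ₃}=r₁+r₄e^{iθ₄} gives r₂ω₂e^{iθ₂}+r₃ω₃e^{iθ₃}=r₄ω₄e^{iθ₄}.
Eliminating the other unknown: ω₃ = r₂ω₂ sin(θ₄−θ₂) / [r₃ sin(θ₃−θ₄)].
Numerator sine = +0.36325; denominator sine = -0.90408.
Result = 0.053·4.35·(+0.36325) / (0.1094·(-0.90408)) = -0.84673 rad/s; magnitude 0.84673 rad/s.

0.847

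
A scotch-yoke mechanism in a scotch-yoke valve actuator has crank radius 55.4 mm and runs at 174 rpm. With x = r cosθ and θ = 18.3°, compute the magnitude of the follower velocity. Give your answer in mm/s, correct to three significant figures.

ω = 18.22 rad/s (from 174 rpm).
x = r cosθ ⇒ ẋ = −rω sinθ.
|v| = rω|sinθ| = 0.0554·18.22·|sin 18.3°| = 0.31696 m/s = 316.96 mm/s.

317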